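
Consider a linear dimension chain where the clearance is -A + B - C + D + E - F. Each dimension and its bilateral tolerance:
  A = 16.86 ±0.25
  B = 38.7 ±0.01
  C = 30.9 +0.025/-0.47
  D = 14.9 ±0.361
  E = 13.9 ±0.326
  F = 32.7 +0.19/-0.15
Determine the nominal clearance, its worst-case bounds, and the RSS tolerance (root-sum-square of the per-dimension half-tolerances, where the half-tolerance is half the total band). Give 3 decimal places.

nominal=-12.960 wc=[-14.122,-11.393] rss=0.624

Stack each dimension's contribution:
  -A: nom -16.860 → Σnom=-16.860; wc +0.250/-0.250 → slack +0.250/-0.250; half-tol=0.250, Σhalf²=0.062500
  +B: nom +38.700 → Σnom=21.840; wc +0.010/-0.010 → slack +0.260/-0.260; half-tol=0.010, Σhalf²=0.062600
  -C: nom -30.900 → Σnom=-9.060; wc +0.470/-0.025 → slack +0.730/-0.285; half-tol=0.247, Σhalf²=0.123856
  +D: nom +14.900 → Σnom=5.840; wc +0.361/-0.361 → slack +1.091/-0.646; half-tol=0.361, Σhalf²=0.254177
  +E: nom +13.900 → Σnom=19.740; wc +0.326/-0.326 → slack +1.417/-0.972; half-tol=0.326, Σhalf²=0.360453
  -F: nom -32.700 → Σnom=-12.960; wc +0.150/-0.190 → slack +1.567/-1.162; half-tol=0.170, Σhalf²=0.389353
Nominal = -12.960. Worst-case = [-12.960 - 1.162, -12.960 + 1.567] = [-14.122, -11.393]. RSS = √0.389353 = 0.624.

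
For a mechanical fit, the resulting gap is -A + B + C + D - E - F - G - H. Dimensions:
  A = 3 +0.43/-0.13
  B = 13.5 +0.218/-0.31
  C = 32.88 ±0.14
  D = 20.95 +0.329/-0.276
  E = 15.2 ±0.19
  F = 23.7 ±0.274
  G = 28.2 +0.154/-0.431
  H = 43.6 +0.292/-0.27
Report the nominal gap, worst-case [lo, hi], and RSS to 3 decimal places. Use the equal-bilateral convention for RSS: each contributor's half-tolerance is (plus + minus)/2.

Stack each dimension's contribution:
  -A: nom -3.000 → Σnom=-3.000; wc +0.130/-0.430 → slack +0.130/-0.430; half-tol=0.280, Σhalf²=0.078400
  +B: nom +13.500 → Σnom=10.500; wc +0.218/-0.310 → slack +0.348/-0.740; half-tol=0.264, Σhalf²=0.148096
  +C: nom +32.880 → Σnom=43.380; wc +0.140/-0.140 → slack +0.488/-0.880; half-tol=0.140, Σhalf²=0.167696
  +D: nom +20.950 → Σnom=64.330; wc +0.329/-0.276 → slack +0.817/-1.156; half-tol=0.302, Σhalf²=0.259202
  -E: nom -15.200 → Σnom=49.130; wc +0.190/-0.190 → slack +1.007/-1.346; half-tol=0.190, Σhalf²=0.295302
  -F: nom -23.700 → Σnom=25.430; wc +0.274/-0.274 → slack +1.281/-1.620; half-tol=0.274, Σhalf²=0.370378
  -G: nom -28.200 → Σnom=-2.770; wc +0.431/-0.154 → slack +1.712/-1.774; half-tol=0.292, Σhalf²=0.455935
  -H: nom -43.600 → Σnom=-46.370; wc +0.270/-0.292 → slack +1.982/-2.066; half-tol=0.281, Σhalf²=0.534896
Nominal = -46.370. Worst-case = [-46.370 - 2.066, -46.370 + 1.982] = [-48.436, -44.388]. RSS = √0.534896 = 0.731.

nominal=-46.370 wc=[-48.436,-44.388] rss=0.731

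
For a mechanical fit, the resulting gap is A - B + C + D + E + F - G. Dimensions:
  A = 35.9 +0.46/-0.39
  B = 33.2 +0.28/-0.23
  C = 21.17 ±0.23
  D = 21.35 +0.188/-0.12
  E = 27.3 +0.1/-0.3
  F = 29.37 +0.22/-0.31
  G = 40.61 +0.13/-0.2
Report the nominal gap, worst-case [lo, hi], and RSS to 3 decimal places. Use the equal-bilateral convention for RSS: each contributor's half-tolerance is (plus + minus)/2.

nominal=61.280 wc=[59.520,62.908] rss=0.678

Stack each dimension's contribution:
  +A: nom +35.900 → Σnom=35.900; wc +0.460/-0.390 → slack +0.460/-0.390; half-tol=0.425, Σhalf²=0.180625
  -B: nom -33.200 → Σnom=2.700; wc +0.230/-0.280 → slack +0.690/-0.670; half-tol=0.255, Σhalf²=0.245650
  +C: nom +21.170 → Σnom=23.870; wc +0.230/-0.230 → slack +0.920/-0.900; half-tol=0.230, Σhalf²=0.298550
  +D: nom +21.350 → Σnom=45.220; wc +0.188/-0.120 → slack +1.108/-1.020; half-tol=0.154, Σhalf²=0.322266
  +E: nom +27.300 → Σnom=72.520; wc +0.100/-0.300 → slack +1.208/-1.320; half-tol=0.200, Σhalf²=0.362266
  +F: nom +29.370 → Σnom=101.890; wc +0.220/-0.310 → slack +1.428/-1.630; half-tol=0.265, Σhalf²=0.432491
  -G: nom -40.610 → Σnom=61.280; wc +0.200/-0.130 → slack +1.628/-1.760; half-tol=0.165, Σhalf²=0.459716
Nominal = 61.280. Worst-case = [61.280 - 1.760, 61.280 + 1.628] = [59.520, 62.908]. RSS = √0.459716 = 0.678.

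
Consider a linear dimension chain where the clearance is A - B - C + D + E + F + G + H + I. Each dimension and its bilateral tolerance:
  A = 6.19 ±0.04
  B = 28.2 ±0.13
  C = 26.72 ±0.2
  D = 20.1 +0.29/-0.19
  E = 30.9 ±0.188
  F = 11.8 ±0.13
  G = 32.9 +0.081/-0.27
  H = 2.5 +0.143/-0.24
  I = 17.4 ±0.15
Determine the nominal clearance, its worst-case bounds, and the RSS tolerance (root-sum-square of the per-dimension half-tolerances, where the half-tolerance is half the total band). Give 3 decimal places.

nominal=66.870 wc=[65.332,68.222] rss=0.508

Stack each dimension's contribution:
  +A: nom +6.190 → Σnom=6.190; wc +0.040/-0.040 → slack +0.040/-0.040; half-tol=0.040, Σhalf²=0.001600
  -B: nom -28.200 → Σnom=-22.010; wc +0.130/-0.130 → slack +0.170/-0.170; half-tol=0.130, Σhalf²=0.018500
  -C: nom -26.720 → Σnom=-48.730; wc +0.200/-0.200 → slack +0.370/-0.370; half-tol=0.200, Σhalf²=0.058500
  +D: nom +20.100 → Σnom=-28.630; wc +0.290/-0.190 → slack +0.660/-0.560; half-tol=0.240, Σhalf²=0.116100
  +E: nom +30.900 → Σnom=2.270; wc +0.188/-0.188 → slack +0.848/-0.748; half-tol=0.188, Σhalf²=0.151444
  +F: nom +11.800 → Σnom=14.070; wc +0.130/-0.130 → slack +0.978/-0.878; half-tol=0.130, Σhalf²=0.168344
  +G: nom +32.900 → Σnom=46.970; wc +0.081/-0.270 → slack +1.059/-1.148; half-tol=0.176, Σhalf²=0.199144
  +H: nom +2.500 → Σnom=49.470; wc +0.143/-0.240 → slack +1.202/-1.388; half-tol=0.192, Σhalf²=0.235817
  +I: nom +17.400 → Σnom=66.870; wc +0.150/-0.150 → slack +1.352/-1.538; half-tol=0.150, Σhalf²=0.258317
Nominal = 66.870. Worst-case = [66.870 - 1.538, 66.870 + 1.352] = [65.332, 68.222]. RSS = √0.258317 = 0.508.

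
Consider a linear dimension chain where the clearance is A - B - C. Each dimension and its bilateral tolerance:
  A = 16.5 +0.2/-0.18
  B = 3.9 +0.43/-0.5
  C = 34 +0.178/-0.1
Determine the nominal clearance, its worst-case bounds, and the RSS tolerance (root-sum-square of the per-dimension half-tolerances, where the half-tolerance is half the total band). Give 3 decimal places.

Stack each dimension's contribution:
  +A: nom +16.500 → Σnom=16.500; wc +0.200/-0.180 → slack +0.200/-0.180; half-tol=0.190, Σhalf²=0.036100
  -B: nom -3.900 → Σnom=12.600; wc +0.500/-0.430 → slack +0.700/-0.610; half-tol=0.465, Σhalf²=0.252325
  -C: nom -34.000 → Σnom=-21.400; wc +0.100/-0.178 → slack +0.800/-0.788; half-tol=0.139, Σhalf²=0.271646
Nominal = -21.400. Worst-case = [-21.400 - 0.788, -21.400 + 0.800] = [-22.188, -20.600]. RSS = √0.271646 = 0.521.

nominal=-21.400 wc=[-22.188,-20.600] rss=0.521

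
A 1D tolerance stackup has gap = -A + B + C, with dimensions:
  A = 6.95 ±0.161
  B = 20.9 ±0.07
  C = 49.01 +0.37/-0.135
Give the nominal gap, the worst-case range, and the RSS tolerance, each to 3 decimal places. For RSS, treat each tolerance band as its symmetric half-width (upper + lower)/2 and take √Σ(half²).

Stack each dimension's contribution:
  -A: nom -6.950 → Σnom=-6.950; wc +0.161/-0.161 → slack +0.161/-0.161; half-tol=0.161, Σhalf²=0.025921
  +B: nom +20.900 → Σnom=13.950; wc +0.070/-0.070 → slack +0.231/-0.231; half-tol=0.070, Σhalf²=0.030821
  +C: nom +49.010 → Σnom=62.960; wc +0.370/-0.135 → slack +0.601/-0.366; half-tol=0.253, Σhalf²=0.094577
Nominal = 62.960. Worst-case = [62.960 - 0.366, 62.960 + 0.601] = [62.594, 63.561]. RSS = √0.094577 = 0.308.

nominal=62.960 wc=[62.594,63.561] rss=0.308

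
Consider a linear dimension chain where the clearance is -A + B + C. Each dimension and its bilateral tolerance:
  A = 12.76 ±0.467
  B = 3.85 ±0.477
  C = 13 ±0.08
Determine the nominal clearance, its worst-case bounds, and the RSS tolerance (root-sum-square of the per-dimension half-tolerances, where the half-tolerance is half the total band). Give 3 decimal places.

Stack each dimension's contribution:
  -A: nom -12.760 → Σnom=-12.760; wc +0.467/-0.467 → slack +0.467/-0.467; half-tol=0.467, Σhalf²=0.218089
  +B: nom +3.850 → Σnom=-8.910; wc +0.477/-0.477 → slack +0.944/-0.944; half-tol=0.477, Σhalf²=0.445618
  +C: nom +13.000 → Σnom=4.090; wc +0.080/-0.080 → slack +1.024/-1.024; half-tol=0.080, Σhalf²=0.452018
Nominal = 4.090. Worst-case = [4.090 - 1.024, 4.090 + 1.024] = [3.066, 5.114]. RSS = √0.452018 = 0.672.

nominal=4.090 wc=[3.066,5.114] rss=0.672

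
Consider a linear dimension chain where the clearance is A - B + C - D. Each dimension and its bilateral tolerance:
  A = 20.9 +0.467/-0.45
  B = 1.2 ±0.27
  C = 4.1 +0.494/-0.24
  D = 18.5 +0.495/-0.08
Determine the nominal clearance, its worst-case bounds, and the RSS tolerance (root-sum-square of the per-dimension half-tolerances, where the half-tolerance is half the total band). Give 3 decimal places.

nominal=5.300 wc=[3.845,6.611] rss=0.707

Stack each dimension's contribution:
  +A: nom +20.900 → Σnom=20.900; wc +0.467/-0.450 → slack +0.467/-0.450; half-tol=0.459, Σhalf²=0.210222
  -B: nom -1.200 → Σnom=19.700; wc +0.270/-0.270 → slack +0.737/-0.720; half-tol=0.270, Σhalf²=0.283122
  +C: nom +4.100 → Σnom=23.800; wc +0.494/-0.240 → slack +1.231/-0.960; half-tol=0.367, Σhalf²=0.417811
  -D: nom -18.500 → Σnom=5.300; wc +0.080/-0.495 → slack +1.311/-1.455; half-tol=0.287, Σhalf²=0.500468
Nominal = 5.300. Worst-case = [5.300 - 1.455, 5.300 + 1.311] = [3.845, 6.611]. RSS = √0.500468 = 0.707.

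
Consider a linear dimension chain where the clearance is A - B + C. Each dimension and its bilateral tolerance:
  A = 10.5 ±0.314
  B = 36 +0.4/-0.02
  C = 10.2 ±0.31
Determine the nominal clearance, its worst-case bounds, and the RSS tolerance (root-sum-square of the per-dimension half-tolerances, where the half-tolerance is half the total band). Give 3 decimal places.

Stack each dimension's contribution:
  +A: nom +10.500 → Σnom=10.500; wc +0.314/-0.314 → slack +0.314/-0.314; half-tol=0.314, Σhalf²=0.098596
  -B: nom -36.000 → Σnom=-25.500; wc +0.020/-0.400 → slack +0.334/-0.714; half-tol=0.210, Σhalf²=0.142696
  +C: nom +10.200 → Σnom=-15.300; wc +0.310/-0.310 → slack +0.644/-1.024; half-tol=0.310, Σhalf²=0.238796
Nominal = -15.300. Worst-case = [-15.300 - 1.024, -15.300 + 0.644] = [-16.324, -14.656]. RSS = √0.238796 = 0.489.

nominal=-15.300 wc=[-16.324,-14.656] rss=0.489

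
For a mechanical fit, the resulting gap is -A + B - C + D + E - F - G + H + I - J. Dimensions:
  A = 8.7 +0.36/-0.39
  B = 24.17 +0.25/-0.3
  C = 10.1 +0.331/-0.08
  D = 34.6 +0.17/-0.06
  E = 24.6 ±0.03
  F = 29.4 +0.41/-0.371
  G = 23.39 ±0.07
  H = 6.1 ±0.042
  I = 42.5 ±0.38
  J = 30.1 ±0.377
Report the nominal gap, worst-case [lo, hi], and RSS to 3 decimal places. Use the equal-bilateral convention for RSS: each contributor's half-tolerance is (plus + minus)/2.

nominal=30.280 wc=[27.920,32.440] rss=0.848

Stack each dimension's contribution:
  -A: nom -8.700 → Σnom=-8.700; wc +0.390/-0.360 → slack +0.390/-0.360; half-tol=0.375, Σhalf²=0.140625
  +B: nom +24.170 → Σnom=15.470; wc +0.250/-0.300 → slack +0.640/-0.660; half-tol=0.275, Σhalf²=0.216250
  -C: nom -10.100 → Σnom=5.370; wc +0.080/-0.331 → slack +0.720/-0.991; half-tol=0.206, Σhalf²=0.258480
  +D: nom +34.600 → Σnom=39.970; wc +0.170/-0.060 → slack +0.890/-1.051; half-tol=0.115, Σhalf²=0.271705
  +E: nom +24.600 → Σnom=64.570; wc +0.030/-0.030 → slack +0.920/-1.081; half-tol=0.030, Σhalf²=0.272605
  -F: nom -29.400 → Σnom=35.170; wc +0.371/-0.410 → slack +1.291/-1.491; half-tol=0.390, Σhalf²=0.425095
  -G: nom -23.390 → Σnom=11.780; wc +0.070/-0.070 → slack +1.361/-1.561; half-tol=0.070, Σhalf²=0.429995
  +H: nom +6.100 → Σnom=17.880; wc +0.042/-0.042 → slack +1.403/-1.603; half-tol=0.042, Σhalf²=0.431759
  +I: nom +42.500 → Σnom=60.380; wc +0.380/-0.380 → slack +1.783/-1.983; half-tol=0.380, Σhalf²=0.576159
  -J: nom -30.100 → Σnom=30.280; wc +0.377/-0.377 → slack +2.160/-2.360; half-tol=0.377, Σhalf²=0.718288
Nominal = 30.280. Worst-case = [30.280 - 2.360, 30.280 + 2.160] = [27.920, 32.440]. RSS = √0.718288 = 0.848.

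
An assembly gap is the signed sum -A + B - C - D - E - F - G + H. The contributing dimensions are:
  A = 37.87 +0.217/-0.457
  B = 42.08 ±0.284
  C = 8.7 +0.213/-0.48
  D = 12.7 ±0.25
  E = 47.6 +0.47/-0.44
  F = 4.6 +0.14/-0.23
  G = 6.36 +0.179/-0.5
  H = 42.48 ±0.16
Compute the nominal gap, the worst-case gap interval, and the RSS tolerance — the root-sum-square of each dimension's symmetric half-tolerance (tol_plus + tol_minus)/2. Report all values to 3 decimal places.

Stack each dimension's contribution:
  -A: nom -37.870 → Σnom=-37.870; wc +0.457/-0.217 → slack +0.457/-0.217; half-tol=0.337, Σhalf²=0.113569
  +B: nom +42.080 → Σnom=4.210; wc +0.284/-0.284 → slack +0.741/-0.501; half-tol=0.284, Σhalf²=0.194225
  -C: nom -8.700 → Σnom=-4.490; wc +0.480/-0.213 → slack +1.221/-0.714; half-tol=0.346, Σhalf²=0.314287
  -D: nom -12.700 → Σnom=-17.190; wc +0.250/-0.250 → slack +1.471/-0.964; half-tol=0.250, Σhalf²=0.376787
  -E: nom -47.600 → Σnom=-64.790; wc +0.440/-0.470 → slack +1.911/-1.434; half-tol=0.455, Σhalf²=0.583812
  -F: nom -4.600 → Σnom=-69.390; wc +0.230/-0.140 → slack +2.141/-1.574; half-tol=0.185, Σhalf²=0.618037
  -G: nom -6.360 → Σnom=-75.750; wc +0.500/-0.179 → slack +2.641/-1.753; half-tol=0.340, Σhalf²=0.733298
  +H: nom +42.480 → Σnom=-33.270; wc +0.160/-0.160 → slack +2.801/-1.913; half-tol=0.160, Σhalf²=0.758898
Nominal = -33.270. Worst-case = [-33.270 - 1.913, -33.270 + 2.801] = [-35.183, -30.469]. RSS = √0.758898 = 0.871.

nominal=-33.270 wc=[-35.183,-30.469] rss=0.871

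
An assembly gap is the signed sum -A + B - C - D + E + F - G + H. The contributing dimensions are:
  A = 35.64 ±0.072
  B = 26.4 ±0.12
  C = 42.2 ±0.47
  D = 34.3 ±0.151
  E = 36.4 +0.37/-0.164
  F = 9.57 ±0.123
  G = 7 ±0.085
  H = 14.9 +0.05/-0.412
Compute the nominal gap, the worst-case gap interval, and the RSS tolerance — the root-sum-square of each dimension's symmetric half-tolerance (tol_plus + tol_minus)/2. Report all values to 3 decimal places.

Stack each dimension's contribution:
  -A: nom -35.640 → Σnom=-35.640; wc +0.072/-0.072 → slack +0.072/-0.072; half-tol=0.072, Σhalf²=0.005184
  +B: nom +26.400 → Σnom=-9.240; wc +0.120/-0.120 → slack +0.192/-0.192; half-tol=0.120, Σhalf²=0.019584
  -C: nom -42.200 → Σnom=-51.440; wc +0.470/-0.470 → slack +0.662/-0.662; half-tol=0.470, Σhalf²=0.240484
  -D: nom -34.300 → Σnom=-85.740; wc +0.151/-0.151 → slack +0.813/-0.813; half-tol=0.151, Σhalf²=0.263285
  +E: nom +36.400 → Σnom=-49.340; wc +0.370/-0.164 → slack +1.183/-0.977; half-tol=0.267, Σhalf²=0.334574
  +F: nom +9.570 → Σnom=-39.770; wc +0.123/-0.123 → slack +1.306/-1.100; half-tol=0.123, Σhalf²=0.349703
  -G: nom -7.000 → Σnom=-46.770; wc +0.085/-0.085 → slack +1.391/-1.185; half-tol=0.085, Σhalf²=0.356928
  +H: nom +14.900 → Σnom=-31.870; wc +0.050/-0.412 → slack +1.441/-1.597; half-tol=0.231, Σhalf²=0.410289
Nominal = -31.870. Worst-case = [-31.870 - 1.597, -31.870 + 1.441] = [-33.467, -30.429]. RSS = √0.410289 = 0.641.

nominal=-31.870 wc=[-33.467,-30.429] rss=0.641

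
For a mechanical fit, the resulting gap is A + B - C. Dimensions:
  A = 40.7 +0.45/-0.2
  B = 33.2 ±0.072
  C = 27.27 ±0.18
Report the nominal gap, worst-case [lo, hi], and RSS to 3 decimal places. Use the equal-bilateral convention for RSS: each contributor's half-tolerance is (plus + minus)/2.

nominal=46.630 wc=[46.178,47.332] rss=0.378

Stack each dimension's contribution:
  +A: nom +40.700 → Σnom=40.700; wc +0.450/-0.200 → slack +0.450/-0.200; half-tol=0.325, Σhalf²=0.105625
  +B: nom +33.200 → Σnom=73.900; wc +0.072/-0.072 → slack +0.522/-0.272; half-tol=0.072, Σhalf²=0.110809
  -C: nom -27.270 → Σnom=46.630; wc +0.180/-0.180 → slack +0.702/-0.452; half-tol=0.180, Σhalf²=0.143209
Nominal = 46.630. Worst-case = [46.630 - 0.452, 46.630 + 0.702] = [46.178, 47.332]. RSS = √0.143209 = 0.378.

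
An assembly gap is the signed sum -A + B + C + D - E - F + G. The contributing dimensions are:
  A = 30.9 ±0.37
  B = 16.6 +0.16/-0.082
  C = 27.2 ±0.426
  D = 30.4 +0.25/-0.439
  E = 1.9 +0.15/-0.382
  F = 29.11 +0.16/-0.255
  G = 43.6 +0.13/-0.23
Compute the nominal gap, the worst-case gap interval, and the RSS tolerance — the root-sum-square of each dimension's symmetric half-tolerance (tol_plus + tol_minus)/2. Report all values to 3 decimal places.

Stack each dimension's contribution:
  -A: nom -30.900 → Σnom=-30.900; wc +0.370/-0.370 → slack +0.370/-0.370; half-tol=0.370, Σhalf²=0.136900
  +B: nom +16.600 → Σnom=-14.300; wc +0.160/-0.082 → slack +0.530/-0.452; half-tol=0.121, Σhalf²=0.151541
  +C: nom +27.200 → Σnom=12.900; wc +0.426/-0.426 → slack +0.956/-0.878; half-tol=0.426, Σhalf²=0.333017
  +D: nom +30.400 → Σnom=43.300; wc +0.250/-0.439 → slack +1.206/-1.317; half-tol=0.345, Σhalf²=0.451697
  -E: nom -1.900 → Σnom=41.400; wc +0.382/-0.150 → slack +1.588/-1.467; half-tol=0.266, Σhalf²=0.522453
  -F: nom -29.110 → Σnom=12.290; wc +0.255/-0.160 → slack +1.843/-1.627; half-tol=0.208, Σhalf²=0.565510
  +G: nom +43.600 → Σnom=55.890; wc +0.130/-0.230 → slack +1.973/-1.857; half-tol=0.180, Σhalf²=0.597910
Nominal = 55.890. Worst-case = [55.890 - 1.857, 55.890 + 1.973] = [54.033, 57.863]. RSS = √0.597910 = 0.773.

nominal=55.890 wc=[54.033,57.863] rss=0.773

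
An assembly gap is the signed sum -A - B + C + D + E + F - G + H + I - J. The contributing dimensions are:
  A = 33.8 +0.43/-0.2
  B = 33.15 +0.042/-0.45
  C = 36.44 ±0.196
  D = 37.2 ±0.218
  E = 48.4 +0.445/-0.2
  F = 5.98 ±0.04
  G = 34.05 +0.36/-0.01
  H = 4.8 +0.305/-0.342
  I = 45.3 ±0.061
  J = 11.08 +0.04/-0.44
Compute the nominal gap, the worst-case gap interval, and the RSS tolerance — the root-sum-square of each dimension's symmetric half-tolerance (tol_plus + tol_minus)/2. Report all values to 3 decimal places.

nominal=66.040 wc=[64.111,68.405] rss=0.743

Stack each dimension's contribution:
  -A: nom -33.800 → Σnom=-33.800; wc +0.200/-0.430 → slack +0.200/-0.430; half-tol=0.315, Σhalf²=0.099225
  -B: nom -33.150 → Σnom=-66.950; wc +0.450/-0.042 → slack +0.650/-0.472; half-tol=0.246, Σhalf²=0.159741
  +C: nom +36.440 → Σnom=-30.510; wc +0.196/-0.196 → slack +0.846/-0.668; half-tol=0.196, Σhalf²=0.198157
  +D: nom +37.200 → Σnom=6.690; wc +0.218/-0.218 → slack +1.064/-0.886; half-tol=0.218, Σhalf²=0.245681
  +E: nom +48.400 → Σnom=55.090; wc +0.445/-0.200 → slack +1.509/-1.086; half-tol=0.323, Σhalf²=0.349687
  +F: nom +5.980 → Σnom=61.070; wc +0.040/-0.040 → slack +1.549/-1.126; half-tol=0.040, Σhalf²=0.351287
  -G: nom -34.050 → Σnom=27.020; wc +0.010/-0.360 → slack +1.559/-1.486; half-tol=0.185, Σhalf²=0.385512
  +H: nom +4.800 → Σnom=31.820; wc +0.305/-0.342 → slack +1.864/-1.828; half-tol=0.324, Σhalf²=0.490165
  +I: nom +45.300 → Σnom=77.120; wc +0.061/-0.061 → slack +1.925/-1.889; half-tol=0.061, Σhalf²=0.493886
  -J: nom -11.080 → Σnom=66.040; wc +0.440/-0.040 → slack +2.365/-1.929; half-tol=0.240, Σhalf²=0.551486
Nominal = 66.040. Worst-case = [66.040 - 1.929, 66.040 + 2.365] = [64.111, 68.405]. RSS = √0.551486 = 0.743.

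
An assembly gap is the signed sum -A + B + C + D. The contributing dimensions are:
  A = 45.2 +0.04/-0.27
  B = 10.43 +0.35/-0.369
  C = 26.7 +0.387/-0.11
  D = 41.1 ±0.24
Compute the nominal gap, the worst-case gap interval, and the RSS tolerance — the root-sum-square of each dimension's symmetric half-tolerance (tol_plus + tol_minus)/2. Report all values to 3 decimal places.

nominal=33.030 wc=[32.271,34.277] rss=0.522

Stack each dimension's contribution:
  -A: nom -45.200 → Σnom=-45.200; wc +0.270/-0.040 → slack +0.270/-0.040; half-tol=0.155, Σhalf²=0.024025
  +B: nom +10.430 → Σnom=-34.770; wc +0.350/-0.369 → slack +0.620/-0.409; half-tol=0.359, Σhalf²=0.153265
  +C: nom +26.700 → Σnom=-8.070; wc +0.387/-0.110 → slack +1.007/-0.519; half-tol=0.248, Σhalf²=0.215018
  +D: nom +41.100 → Σnom=33.030; wc +0.240/-0.240 → slack +1.247/-0.759; half-tol=0.240, Σhalf²=0.272618
Nominal = 33.030. Worst-case = [33.030 - 0.759, 33.030 + 1.247] = [32.271, 34.277]. RSS = √0.272618 = 0.522.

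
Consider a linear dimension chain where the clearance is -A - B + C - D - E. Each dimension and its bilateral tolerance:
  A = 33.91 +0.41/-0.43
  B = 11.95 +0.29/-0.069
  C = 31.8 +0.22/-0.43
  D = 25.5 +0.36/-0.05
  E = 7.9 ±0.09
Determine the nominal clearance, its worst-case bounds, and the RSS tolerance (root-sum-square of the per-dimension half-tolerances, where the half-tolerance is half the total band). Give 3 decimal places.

nominal=-47.460 wc=[-49.040,-46.601] rss=0.604

Stack each dimension's contribution:
  -A: nom -33.910 → Σnom=-33.910; wc +0.430/-0.410 → slack +0.430/-0.410; half-tol=0.420, Σhalf²=0.176400
  -B: nom -11.950 → Σnom=-45.860; wc +0.069/-0.290 → slack +0.499/-0.700; half-tol=0.179, Σhalf²=0.208620
  +C: nom +31.800 → Σnom=-14.060; wc +0.220/-0.430 → slack +0.719/-1.130; half-tol=0.325, Σhalf²=0.314245
  -D: nom -25.500 → Σnom=-39.560; wc +0.050/-0.360 → slack +0.769/-1.490; half-tol=0.205, Σhalf²=0.356270
  -E: nom -7.900 → Σnom=-47.460; wc +0.090/-0.090 → slack +0.859/-1.580; half-tol=0.090, Σhalf²=0.364370
Nominal = -47.460. Worst-case = [-47.460 - 1.580, -47.460 + 0.859] = [-49.040, -46.601]. RSS = √0.364370 = 0.604.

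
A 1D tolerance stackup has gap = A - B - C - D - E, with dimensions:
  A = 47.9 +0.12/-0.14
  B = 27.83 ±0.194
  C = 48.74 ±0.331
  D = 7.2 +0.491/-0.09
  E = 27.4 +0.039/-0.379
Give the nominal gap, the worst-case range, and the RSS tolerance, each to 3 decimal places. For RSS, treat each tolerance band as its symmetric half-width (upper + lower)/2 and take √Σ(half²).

Stack each dimension's contribution:
  +A: nom +47.900 → Σnom=47.900; wc +0.120/-0.140 → slack +0.120/-0.140; half-tol=0.130, Σhalf²=0.016900
  -B: nom -27.830 → Σnom=20.070; wc +0.194/-0.194 → slack +0.314/-0.334; half-tol=0.194, Σhalf²=0.054536
  -C: nom -48.740 → Σnom=-28.670; wc +0.331/-0.331 → slack +0.645/-0.665; half-tol=0.331, Σhalf²=0.164097
  -D: nom -7.200 → Σnom=-35.870; wc +0.090/-0.491 → slack +0.735/-1.156; half-tol=0.290, Σhalf²=0.248487
  -E: nom -27.400 → Σnom=-63.270; wc +0.379/-0.039 → slack +1.114/-1.195; half-tol=0.209, Σhalf²=0.292168
Nominal = -63.270. Worst-case = [-63.270 - 1.195, -63.270 + 1.114] = [-64.465, -62.156]. RSS = √0.292168 = 0.541.

nominal=-63.270 wc=[-64.465,-62.156] rss=0.541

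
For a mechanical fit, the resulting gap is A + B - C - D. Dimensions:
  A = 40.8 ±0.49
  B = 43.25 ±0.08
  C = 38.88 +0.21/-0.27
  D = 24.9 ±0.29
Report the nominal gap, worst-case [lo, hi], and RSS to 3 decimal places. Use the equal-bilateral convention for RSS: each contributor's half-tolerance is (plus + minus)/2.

nominal=20.270 wc=[19.200,21.400] rss=0.623

Stack each dimension's contribution:
  +A: nom +40.800 → Σnom=40.800; wc +0.490/-0.490 → slack +0.490/-0.490; half-tol=0.490, Σhalf²=0.240100
  +B: nom +43.250 → Σnom=84.050; wc +0.080/-0.080 → slack +0.570/-0.570; half-tol=0.080, Σhalf²=0.246500
  -C: nom -38.880 → Σnom=45.170; wc +0.270/-0.210 → slack +0.840/-0.780; half-tol=0.240, Σhalf²=0.304100
  -D: nom -24.900 → Σnom=20.270; wc +0.290/-0.290 → slack +1.130/-1.070; half-tol=0.290, Σhalf²=0.388200
Nominal = 20.270. Worst-case = [20.270 - 1.070, 20.270 + 1.130] = [19.200, 21.400]. RSS = √0.388200 = 0.623.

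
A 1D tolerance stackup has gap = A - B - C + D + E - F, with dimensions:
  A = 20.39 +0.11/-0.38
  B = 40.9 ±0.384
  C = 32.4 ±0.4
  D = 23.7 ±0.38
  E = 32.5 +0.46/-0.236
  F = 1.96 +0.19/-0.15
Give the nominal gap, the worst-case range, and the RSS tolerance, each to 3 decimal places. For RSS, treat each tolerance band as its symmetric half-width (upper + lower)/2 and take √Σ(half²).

Stack each dimension's contribution:
  +A: nom +20.390 → Σnom=20.390; wc +0.110/-0.380 → slack +0.110/-0.380; half-tol=0.245, Σhalf²=0.060025
  -B: nom -40.900 → Σnom=-20.510; wc +0.384/-0.384 → slack +0.494/-0.764; half-tol=0.384, Σhalf²=0.207481
  -C: nom -32.400 → Σnom=-52.910; wc +0.400/-0.400 → slack +0.894/-1.164; half-tol=0.400, Σhalf²=0.367481
  +D: nom +23.700 → Σnom=-29.210; wc +0.380/-0.380 → slack +1.274/-1.544; half-tol=0.380, Σhalf²=0.511881
  +E: nom +32.500 → Σnom=3.290; wc +0.460/-0.236 → slack +1.734/-1.780; half-tol=0.348, Σhalf²=0.632985
  -F: nom -1.960 → Σnom=1.330; wc +0.150/-0.190 → slack +1.884/-1.970; half-tol=0.170, Σhalf²=0.661885
Nominal = 1.330. Worst-case = [1.330 - 1.970, 1.330 + 1.884] = [-0.640, 3.214]. RSS = √0.661885 = 0.814.

nominal=1.330 wc=[-0.640,3.214] rss=0.814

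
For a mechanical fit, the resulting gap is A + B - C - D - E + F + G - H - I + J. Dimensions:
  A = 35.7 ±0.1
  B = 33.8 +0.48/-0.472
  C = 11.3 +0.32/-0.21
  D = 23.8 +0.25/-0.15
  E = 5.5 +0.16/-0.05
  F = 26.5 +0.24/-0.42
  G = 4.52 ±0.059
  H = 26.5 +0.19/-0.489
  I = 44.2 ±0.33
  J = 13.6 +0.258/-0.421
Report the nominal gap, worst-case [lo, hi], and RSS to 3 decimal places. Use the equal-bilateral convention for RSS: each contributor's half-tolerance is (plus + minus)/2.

Stack each dimension's contribution:
  +A: nom +35.700 → Σnom=35.700; wc +0.100/-0.100 → slack +0.100/-0.100; half-tol=0.100, Σhalf²=0.010000
  +B: nom +33.800 → Σnom=69.500; wc +0.480/-0.472 → slack +0.580/-0.572; half-tol=0.476, Σhalf²=0.236576
  -C: nom -11.300 → Σnom=58.200; wc +0.210/-0.320 → slack +0.790/-0.892; half-tol=0.265, Σhalf²=0.306801
  -D: nom -23.800 → Σnom=34.400; wc +0.150/-0.250 → slack +0.940/-1.142; half-tol=0.200, Σhalf²=0.346801
  -E: nom -5.500 → Σnom=28.900; wc +0.050/-0.160 → slack +0.990/-1.302; half-tol=0.105, Σhalf²=0.357826
  +F: nom +26.500 → Σnom=55.400; wc +0.240/-0.420 → slack +1.230/-1.722; half-tol=0.330, Σhalf²=0.466726
  +G: nom +4.520 → Σnom=59.920; wc +0.059/-0.059 → slack +1.289/-1.781; half-tol=0.059, Σhalf²=0.470207
  -H: nom -26.500 → Σnom=33.420; wc +0.489/-0.190 → slack +1.778/-1.971; half-tol=0.340, Σhalf²=0.585467
  -I: nom -44.200 → Σnom=-10.780; wc +0.330/-0.330 → slack +2.108/-2.301; half-tol=0.330, Σhalf²=0.694367
  +J: nom +13.600 → Σnom=2.820; wc +0.258/-0.421 → slack +2.366/-2.722; half-tol=0.340, Σhalf²=0.809628
Nominal = 2.820. Worst-case = [2.820 - 2.722, 2.820 + 2.366] = [0.098, 5.186]. RSS = √0.809628 = 0.900.

nominal=2.820 wc=[0.098,5.186] rss=0.900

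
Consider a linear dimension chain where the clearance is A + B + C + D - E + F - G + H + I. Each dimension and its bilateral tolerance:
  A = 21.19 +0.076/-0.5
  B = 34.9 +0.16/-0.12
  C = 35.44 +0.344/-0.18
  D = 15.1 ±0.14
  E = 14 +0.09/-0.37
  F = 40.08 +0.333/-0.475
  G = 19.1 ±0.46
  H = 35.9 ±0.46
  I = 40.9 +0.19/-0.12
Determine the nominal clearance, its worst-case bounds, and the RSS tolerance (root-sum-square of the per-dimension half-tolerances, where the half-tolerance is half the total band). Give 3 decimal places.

nominal=190.410 wc=[187.865,192.943] rss=0.924

Stack each dimension's contribution:
  +A: nom +21.190 → Σnom=21.190; wc +0.076/-0.500 → slack +0.076/-0.500; half-tol=0.288, Σhalf²=0.082944
  +B: nom +34.900 → Σnom=56.090; wc +0.160/-0.120 → slack +0.236/-0.620; half-tol=0.140, Σhalf²=0.102544
  +C: nom +35.440 → Σnom=91.530; wc +0.344/-0.180 → slack +0.580/-0.800; half-tol=0.262, Σhalf²=0.171188
  +D: nom +15.100 → Σnom=106.630; wc +0.140/-0.140 → slack +0.720/-0.940; half-tol=0.140, Σhalf²=0.190788
  -E: nom -14.000 → Σnom=92.630; wc +0.370/-0.090 → slack +1.090/-1.030; half-tol=0.230, Σhalf²=0.243688
  +F: nom +40.080 → Σnom=132.710; wc +0.333/-0.475 → slack +1.423/-1.505; half-tol=0.404, Σhalf²=0.406904
  -G: nom -19.100 → Σnom=113.610; wc +0.460/-0.460 → slack +1.883/-1.965; half-tol=0.460, Σhalf²=0.618504
  +H: nom +35.900 → Σnom=149.510; wc +0.460/-0.460 → slack +2.343/-2.425; half-tol=0.460, Σhalf²=0.830104
  +I: nom +40.900 → Σnom=190.410; wc +0.190/-0.120 → slack +2.533/-2.545; half-tol=0.155, Σhalf²=0.854129
Nominal = 190.410. Worst-case = [190.410 - 2.545, 190.410 + 2.533] = [187.865, 192.943]. RSS = √0.854129 = 0.924.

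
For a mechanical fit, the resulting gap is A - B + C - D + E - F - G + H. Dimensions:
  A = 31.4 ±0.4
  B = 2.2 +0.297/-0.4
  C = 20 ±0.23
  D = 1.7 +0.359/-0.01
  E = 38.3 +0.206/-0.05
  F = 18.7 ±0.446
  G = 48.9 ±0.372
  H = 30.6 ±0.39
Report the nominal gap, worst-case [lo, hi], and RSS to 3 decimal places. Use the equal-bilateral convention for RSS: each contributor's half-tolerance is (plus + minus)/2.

nominal=48.800 wc=[46.256,51.254] rss=0.935

Stack each dimension's contribution:
  +A: nom +31.400 → Σnom=31.400; wc +0.400/-0.400 → slack +0.400/-0.400; half-tol=0.400, Σhalf²=0.160000
  -B: nom -2.200 → Σnom=29.200; wc +0.400/-0.297 → slack +0.800/-0.697; half-tol=0.349, Σhalf²=0.281452
  +C: nom +20.000 → Σnom=49.200; wc +0.230/-0.230 → slack +1.030/-0.927; half-tol=0.230, Σhalf²=0.334352
  -D: nom -1.700 → Σnom=47.500; wc +0.010/-0.359 → slack +1.040/-1.286; half-tol=0.184, Σhalf²=0.368393
  +E: nom +38.300 → Σnom=85.800; wc +0.206/-0.050 → slack +1.246/-1.336; half-tol=0.128, Σhalf²=0.384777
  -F: nom -18.700 → Σnom=67.100; wc +0.446/-0.446 → slack +1.692/-1.782; half-tol=0.446, Σhalf²=0.583693
  -G: nom -48.900 → Σnom=18.200; wc +0.372/-0.372 → slack +2.064/-2.154; half-tol=0.372, Σhalf²=0.722077
  +H: nom +30.600 → Σnom=48.800; wc +0.390/-0.390 → slack +2.454/-2.544; half-tol=0.390, Σhalf²=0.874177
Nominal = 48.800. Worst-case = [48.800 - 2.544, 48.800 + 2.454] = [46.256, 51.254]. RSS = √0.874177 = 0.935.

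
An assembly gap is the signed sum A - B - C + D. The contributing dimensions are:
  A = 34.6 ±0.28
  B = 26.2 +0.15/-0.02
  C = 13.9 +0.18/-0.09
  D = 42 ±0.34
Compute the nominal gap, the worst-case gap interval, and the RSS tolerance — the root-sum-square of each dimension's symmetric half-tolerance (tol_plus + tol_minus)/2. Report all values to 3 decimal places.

nominal=36.500 wc=[35.550,37.230] rss=0.468

Stack each dimension's contribution:
  +A: nom +34.600 → Σnom=34.600; wc +0.280/-0.280 → slack +0.280/-0.280; half-tol=0.280, Σhalf²=0.078400
  -B: nom -26.200 → Σnom=8.400; wc +0.020/-0.150 → slack +0.300/-0.430; half-tol=0.085, Σhalf²=0.085625
  -C: nom -13.900 → Σnom=-5.500; wc +0.090/-0.180 → slack +0.390/-0.610; half-tol=0.135, Σhalf²=0.103850
  +D: nom +42.000 → Σnom=36.500; wc +0.340/-0.340 → slack +0.730/-0.950; half-tol=0.340, Σhalf²=0.219450
Nominal = 36.500. Worst-case = [36.500 - 0.950, 36.500 + 0.730] = [35.550, 37.230]. RSS = √0.219450 = 0.468.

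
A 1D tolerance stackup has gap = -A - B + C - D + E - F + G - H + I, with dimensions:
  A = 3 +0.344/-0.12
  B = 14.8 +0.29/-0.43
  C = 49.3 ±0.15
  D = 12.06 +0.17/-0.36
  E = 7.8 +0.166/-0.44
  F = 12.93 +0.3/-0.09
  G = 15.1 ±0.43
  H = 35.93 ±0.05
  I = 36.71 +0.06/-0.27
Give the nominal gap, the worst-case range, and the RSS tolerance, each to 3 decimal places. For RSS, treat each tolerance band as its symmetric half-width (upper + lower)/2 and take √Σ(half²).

nominal=30.190 wc=[27.746,32.046] rss=0.788

Stack each dimension's contribution:
  -A: nom -3.000 → Σnom=-3.000; wc +0.120/-0.344 → slack +0.120/-0.344; half-tol=0.232, Σhalf²=0.053824
  -B: nom -14.800 → Σnom=-17.800; wc +0.430/-0.290 → slack +0.550/-0.634; half-tol=0.360, Σhalf²=0.183424
  +C: nom +49.300 → Σnom=31.500; wc +0.150/-0.150 → slack +0.700/-0.784; half-tol=0.150, Σhalf²=0.205924
  -D: nom -12.060 → Σnom=19.440; wc +0.360/-0.170 → slack +1.060/-0.954; half-tol=0.265, Σhalf²=0.276149
  +E: nom +7.800 → Σnom=27.240; wc +0.166/-0.440 → slack +1.226/-1.394; half-tol=0.303, Σhalf²=0.367958
  -F: nom -12.930 → Σnom=14.310; wc +0.090/-0.300 → slack +1.316/-1.694; half-tol=0.195, Σhalf²=0.405983
  +G: nom +15.100 → Σnom=29.410; wc +0.430/-0.430 → slack +1.746/-2.124; half-tol=0.430, Σhalf²=0.590883
  -H: nom -35.930 → Σnom=-6.520; wc +0.050/-0.050 → slack +1.796/-2.174; half-tol=0.050, Σhalf²=0.593383
  +I: nom +36.710 → Σnom=30.190; wc +0.060/-0.270 → slack +1.856/-2.444; half-tol=0.165, Σhalf²=0.620608
Nominal = 30.190. Worst-case = [30.190 - 2.444, 30.190 + 1.856] = [27.746, 32.046]. RSS = √0.620608 = 0.788.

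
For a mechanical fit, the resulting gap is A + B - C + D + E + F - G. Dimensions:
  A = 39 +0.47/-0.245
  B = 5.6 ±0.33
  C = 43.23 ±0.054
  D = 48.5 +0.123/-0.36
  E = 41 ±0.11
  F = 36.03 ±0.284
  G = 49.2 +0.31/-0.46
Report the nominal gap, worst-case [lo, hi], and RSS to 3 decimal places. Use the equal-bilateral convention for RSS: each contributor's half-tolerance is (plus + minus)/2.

nominal=77.700 wc=[76.007,79.531] rss=0.734

Stack each dimension's contribution:
  +A: nom +39.000 → Σnom=39.000; wc +0.470/-0.245 → slack +0.470/-0.245; half-tol=0.357, Σhalf²=0.127806
  +B: nom +5.600 → Σnom=44.600; wc +0.330/-0.330 → slack +0.800/-0.575; half-tol=0.330, Σhalf²=0.236706
  -C: nom -43.230 → Σnom=1.370; wc +0.054/-0.054 → slack +0.854/-0.629; half-tol=0.054, Σhalf²=0.239622
  +D: nom +48.500 → Σnom=49.870; wc +0.123/-0.360 → slack +0.977/-0.989; half-tol=0.241, Σhalf²=0.297945
  +E: nom +41.000 → Σnom=90.870; wc +0.110/-0.110 → slack +1.087/-1.099; half-tol=0.110, Σhalf²=0.310045
  +F: nom +36.030 → Σnom=126.900; wc +0.284/-0.284 → slack +1.371/-1.383; half-tol=0.284, Σhalf²=0.390701
  -G: nom -49.200 → Σnom=77.700; wc +0.460/-0.310 → slack +1.831/-1.693; half-tol=0.385, Σhalf²=0.538925
Nominal = 77.700. Worst-case = [77.700 - 1.693, 77.700 + 1.831] = [76.007, 79.531]. RSS = √0.538925 = 0.734.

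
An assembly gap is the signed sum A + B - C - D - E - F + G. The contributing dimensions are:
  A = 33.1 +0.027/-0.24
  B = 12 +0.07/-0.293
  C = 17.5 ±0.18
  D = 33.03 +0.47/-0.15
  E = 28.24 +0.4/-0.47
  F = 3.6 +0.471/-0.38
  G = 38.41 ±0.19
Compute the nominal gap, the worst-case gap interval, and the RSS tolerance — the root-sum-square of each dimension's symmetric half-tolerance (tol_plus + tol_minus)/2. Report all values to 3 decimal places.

nominal=1.140 wc=[-1.104,2.607] rss=0.765

Stack each dimension's contribution:
  +A: nom +33.100 → Σnom=33.100; wc +0.027/-0.240 → slack +0.027/-0.240; half-tol=0.134, Σhalf²=0.017822
  +B: nom +12.000 → Σnom=45.100; wc +0.070/-0.293 → slack +0.097/-0.533; half-tol=0.181, Σhalf²=0.050765
  -C: nom -17.500 → Σnom=27.600; wc +0.180/-0.180 → slack +0.277/-0.713; half-tol=0.180, Σhalf²=0.083165
  -D: nom -33.030 → Σnom=-5.430; wc +0.150/-0.470 → slack +0.427/-1.183; half-tol=0.310, Σhalf²=0.179264
  -E: nom -28.240 → Σnom=-33.670; wc +0.470/-0.400 → slack +0.897/-1.583; half-tol=0.435, Σhalf²=0.368490
  -F: nom -3.600 → Σnom=-37.270; wc +0.380/-0.471 → slack +1.277/-2.054; half-tol=0.425, Σhalf²=0.549540
  +G: nom +38.410 → Σnom=1.140; wc +0.190/-0.190 → slack +1.467/-2.244; half-tol=0.190, Σhalf²=0.585640
Nominal = 1.140. Worst-case = [1.140 - 2.244, 1.140 + 1.467] = [-1.104, 2.607]. RSS = √0.585640 = 0.765.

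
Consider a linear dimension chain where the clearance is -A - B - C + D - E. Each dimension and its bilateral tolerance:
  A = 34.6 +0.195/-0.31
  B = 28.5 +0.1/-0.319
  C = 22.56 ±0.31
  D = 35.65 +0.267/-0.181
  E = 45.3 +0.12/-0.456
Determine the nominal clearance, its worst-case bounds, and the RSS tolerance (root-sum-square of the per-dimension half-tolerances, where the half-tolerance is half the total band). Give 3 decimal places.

Stack each dimension's contribution:
  -A: nom -34.600 → Σnom=-34.600; wc +0.310/-0.195 → slack +0.310/-0.195; half-tol=0.253, Σhalf²=0.063756
  -B: nom -28.500 → Σnom=-63.100; wc +0.319/-0.100 → slack +0.629/-0.295; half-tol=0.210, Σhalf²=0.107647
  -C: nom -22.560 → Σnom=-85.660; wc +0.310/-0.310 → slack +0.939/-0.605; half-tol=0.310, Σhalf²=0.203746
  +D: nom +35.650 → Σnom=-50.010; wc +0.267/-0.181 → slack +1.206/-0.786; half-tol=0.224, Σhalf²=0.253922
  -E: nom -45.300 → Σnom=-95.310; wc +0.456/-0.120 → slack +1.662/-0.906; half-tol=0.288, Σhalf²=0.336867
Nominal = -95.310. Worst-case = [-95.310 - 0.906, -95.310 + 1.662] = [-96.216, -93.648]. RSS = √0.336867 = 0.580.

nominal=-95.310 wc=[-96.216,-93.648] rss=0.580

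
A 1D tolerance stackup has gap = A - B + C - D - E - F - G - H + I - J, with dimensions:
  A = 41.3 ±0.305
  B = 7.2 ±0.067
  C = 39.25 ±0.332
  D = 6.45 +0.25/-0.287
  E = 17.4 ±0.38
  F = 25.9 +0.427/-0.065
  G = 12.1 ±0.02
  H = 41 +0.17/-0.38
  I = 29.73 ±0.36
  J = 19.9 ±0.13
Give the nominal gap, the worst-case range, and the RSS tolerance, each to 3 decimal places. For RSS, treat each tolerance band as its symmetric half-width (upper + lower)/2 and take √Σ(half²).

Stack each dimension's contribution:
  +A: nom +41.300 → Σnom=41.300; wc +0.305/-0.305 → slack +0.305/-0.305; half-tol=0.305, Σhalf²=0.093025
  -B: nom -7.200 → Σnom=34.100; wc +0.067/-0.067 → slack +0.372/-0.372; half-tol=0.067, Σhalf²=0.097514
  +C: nom +39.250 → Σnom=73.350; wc +0.332/-0.332 → slack +0.704/-0.704; half-tol=0.332, Σhalf²=0.207738
  -D: nom -6.450 → Σnom=66.900; wc +0.287/-0.250 → slack +0.991/-0.954; half-tol=0.268, Σhalf²=0.279830
  -E: nom -17.400 → Σnom=49.500; wc +0.380/-0.380 → slack +1.371/-1.334; half-tol=0.380, Σhalf²=0.424230
  -F: nom -25.900 → Σnom=23.600; wc +0.065/-0.427 → slack +1.436/-1.761; half-tol=0.246, Σhalf²=0.484746
  -G: nom -12.100 → Σnom=11.500; wc +0.020/-0.020 → slack +1.456/-1.781; half-tol=0.020, Σhalf²=0.485146
  -H: nom -41.000 → Σnom=-29.500; wc +0.380/-0.170 → slack +1.836/-1.951; half-tol=0.275, Σhalf²=0.560771
  +I: nom +29.730 → Σnom=0.230; wc +0.360/-0.360 → slack +2.196/-2.311; half-tol=0.360, Σhalf²=0.690371
  -J: nom -19.900 → Σnom=-19.670; wc +0.130/-0.130 → slack +2.326/-2.441; half-tol=0.130, Σhalf²=0.707271
Nominal = -19.670. Worst-case = [-19.670 - 2.441, -19.670 + 2.326] = [-22.111, -17.344]. RSS = √0.707271 = 0.841.

nominal=-19.670 wc=[-22.111,-17.344] rss=0.841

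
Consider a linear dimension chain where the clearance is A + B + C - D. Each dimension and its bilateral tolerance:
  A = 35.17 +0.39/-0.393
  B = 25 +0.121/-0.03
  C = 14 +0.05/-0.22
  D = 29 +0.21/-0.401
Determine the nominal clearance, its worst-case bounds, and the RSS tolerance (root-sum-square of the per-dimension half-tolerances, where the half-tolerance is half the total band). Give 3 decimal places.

nominal=45.170 wc=[44.317,46.132] rss=0.520

Stack each dimension's contribution:
  +A: nom +35.170 → Σnom=35.170; wc +0.390/-0.393 → slack +0.390/-0.393; half-tol=0.392, Σhalf²=0.153272
  +B: nom +25.000 → Σnom=60.170; wc +0.121/-0.030 → slack +0.511/-0.423; half-tol=0.075, Σhalf²=0.158972
  +C: nom +14.000 → Σnom=74.170; wc +0.050/-0.220 → slack +0.561/-0.643; half-tol=0.135, Σhalf²=0.177197
  -D: nom -29.000 → Σnom=45.170; wc +0.401/-0.210 → slack +0.962/-0.853; half-tol=0.305, Σhalf²=0.270528
Nominal = 45.170. Worst-case = [45.170 - 0.853, 45.170 + 0.962] = [44.317, 46.132]. RSS = √0.270528 = 0.520.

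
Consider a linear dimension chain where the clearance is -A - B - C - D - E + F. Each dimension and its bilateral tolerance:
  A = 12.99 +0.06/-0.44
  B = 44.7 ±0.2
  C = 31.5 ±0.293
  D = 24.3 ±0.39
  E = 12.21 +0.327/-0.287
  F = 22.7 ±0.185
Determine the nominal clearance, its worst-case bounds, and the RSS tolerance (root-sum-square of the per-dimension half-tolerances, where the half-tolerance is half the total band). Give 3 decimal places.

nominal=-103.000 wc=[-104.455,-101.205] rss=0.685

Stack each dimension's contribution:
  -A: nom -12.990 → Σnom=-12.990; wc +0.440/-0.060 → slack +0.440/-0.060; half-tol=0.250, Σhalf²=0.062500
  -B: nom -44.700 → Σnom=-57.690; wc +0.200/-0.200 → slack +0.640/-0.260; half-tol=0.200, Σhalf²=0.102500
  -C: nom -31.500 → Σnom=-89.190; wc +0.293/-0.293 → slack +0.933/-0.553; half-tol=0.293, Σhalf²=0.188349
  -D: nom -24.300 → Σnom=-113.490; wc +0.390/-0.390 → slack +1.323/-0.943; half-tol=0.390, Σhalf²=0.340449
  -E: nom -12.210 → Σnom=-125.700; wc +0.287/-0.327 → slack +1.610/-1.270; half-tol=0.307, Σhalf²=0.434698
  +F: nom +22.700 → Σnom=-103.000; wc +0.185/-0.185 → slack +1.795/-1.455; half-tol=0.185, Σhalf²=0.468923
Nominal = -103.000. Worst-case = [-103.000 - 1.455, -103.000 + 1.795] = [-104.455, -101.205]. RSS = √0.468923 = 0.685.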